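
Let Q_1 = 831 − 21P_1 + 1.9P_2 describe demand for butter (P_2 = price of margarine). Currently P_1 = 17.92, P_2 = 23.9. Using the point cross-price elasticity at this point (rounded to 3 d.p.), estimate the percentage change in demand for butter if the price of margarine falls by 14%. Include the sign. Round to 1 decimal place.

-1.3%

At P_1 = 17.92, P_2 = 23.9: Q_1 = 500.09.
∂Q_1/∂P_2 = 1.9.
ε = (∂Q_1/∂P_2)(P_2/Q_1) = 1.9000 × 23.9/500.09 ≈ 0.091.
%ΔQ_1 ≈ ε × %ΔP_2 = 0.091 × (-14%) = -1.3%.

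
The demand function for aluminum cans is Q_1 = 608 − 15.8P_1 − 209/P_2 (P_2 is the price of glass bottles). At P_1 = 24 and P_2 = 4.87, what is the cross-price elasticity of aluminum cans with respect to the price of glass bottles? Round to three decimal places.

At P_1 = 24 and P_2 = 4.87: Q_1 = 185.884.
∂Q_1/∂P_2 = 209/P_2² = 8.8123.
ε = (∂Q_1/∂P_2)(P_2/Q_1) = 8.8123 × (4.87/185.884) ≈ 0.231.
ε > 0: substitutes.

0.231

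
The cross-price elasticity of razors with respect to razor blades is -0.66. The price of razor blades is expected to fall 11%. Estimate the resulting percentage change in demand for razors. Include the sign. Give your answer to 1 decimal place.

%ΔQ ≈ ε × %ΔP of razor blades = -0.66 × (-11%) = 7.3%.

7.3%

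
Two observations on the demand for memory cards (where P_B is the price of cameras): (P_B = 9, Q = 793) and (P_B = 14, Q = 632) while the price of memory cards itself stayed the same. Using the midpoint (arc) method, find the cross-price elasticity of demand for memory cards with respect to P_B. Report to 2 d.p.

-0.52

ΔQ_A = 632 − 793 = -161; ΔP_B = 14 − 9 = 5.
Midpoints: Q̄_A = 712.5, P̄_B = 11.50.
ε = (ΔQ_A/Q̄_A)/(ΔP_B/P̄_B) = (-161/712.5)/(5/11.50) ≈ -0.52.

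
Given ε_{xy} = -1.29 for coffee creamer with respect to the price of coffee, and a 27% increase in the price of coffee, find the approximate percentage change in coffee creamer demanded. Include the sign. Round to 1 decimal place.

-34.8%

%ΔQ ≈ ε × %ΔP of coffee = -1.29 × (27%) = -34.8%.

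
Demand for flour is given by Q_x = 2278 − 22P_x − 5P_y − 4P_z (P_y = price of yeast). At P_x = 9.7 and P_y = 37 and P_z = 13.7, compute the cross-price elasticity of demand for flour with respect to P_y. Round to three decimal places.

-0.101

At P_x = 9.7 and P_y = 37 and P_z = 13.7: Q_x = 1824.8.
∂Q_x/∂P_y = -5.
ε = (∂Q_x/∂P_y)(P_y/Q_x) = -5 × (37/1824.8) ≈ -0.101.
Since ε < 0, flour and yeast are complements.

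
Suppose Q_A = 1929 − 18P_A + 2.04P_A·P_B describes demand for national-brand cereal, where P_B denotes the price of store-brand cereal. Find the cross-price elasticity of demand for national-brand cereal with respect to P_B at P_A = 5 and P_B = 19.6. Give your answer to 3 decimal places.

0.098

At P_A = 5 and P_B = 19.6: Q_A = 2038.92.
∂Q_A/∂P_B = 2.04P_A = 2.04(5) = 10.2000.
ε = (∂Q_A/∂P_B)(P_B/Q_A) = 10.2000 × (19.6/2038.92) ≈ 0.098.
ε > 0: substitutes.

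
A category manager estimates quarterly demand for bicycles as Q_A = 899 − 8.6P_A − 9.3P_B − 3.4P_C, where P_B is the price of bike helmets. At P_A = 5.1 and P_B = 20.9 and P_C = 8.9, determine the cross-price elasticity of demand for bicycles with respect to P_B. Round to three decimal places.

-0.308

At P_A = 5.1 and P_B = 20.9 and P_C = 8.9: Q_A = 630.51.
∂Q_A/∂P_B = -9.3.
ε = (∂Q_A/∂P_B)(P_B/Q_A) = -9.3 × (20.9/630.51) ≈ -0.308.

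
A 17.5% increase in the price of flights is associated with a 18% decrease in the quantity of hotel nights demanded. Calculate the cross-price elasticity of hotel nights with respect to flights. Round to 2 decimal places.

ε = (%ΔQ of hotel nights) / (%ΔP of flights) = (-18%) / (17.5%) ≈ -1.03.

-1.03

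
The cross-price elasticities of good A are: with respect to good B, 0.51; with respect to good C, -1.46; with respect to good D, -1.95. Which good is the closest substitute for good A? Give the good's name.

Substitutes have ε > 0. Among the positive values, 0.51 (good B) is largest.

good B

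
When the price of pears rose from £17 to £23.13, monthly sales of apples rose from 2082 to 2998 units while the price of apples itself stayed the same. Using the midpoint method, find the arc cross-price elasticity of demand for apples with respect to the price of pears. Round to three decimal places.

1.180

ΔQ_A = 2998 − 2082 = 916; ΔP_B = 23.13 − 17 = 6.13.
Midpoints: Q̄_A = 2540.0, P̄_B = 20.06.
ε = (ΔQ_A/Q̄_A)/(ΔP_B/P̄_B) = (916/2540.0)/(6.13/20.06) ≈ 1.180.
ε > 0: apples and pears are substitutes.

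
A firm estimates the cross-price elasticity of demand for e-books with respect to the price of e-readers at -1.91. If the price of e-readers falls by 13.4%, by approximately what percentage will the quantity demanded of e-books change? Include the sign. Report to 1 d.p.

%ΔQ ≈ ε × %ΔP of e-readers = -1.91 × (-13.4%) = 25.6%.
Demand for e-books rises by about 25.6%.

25.6%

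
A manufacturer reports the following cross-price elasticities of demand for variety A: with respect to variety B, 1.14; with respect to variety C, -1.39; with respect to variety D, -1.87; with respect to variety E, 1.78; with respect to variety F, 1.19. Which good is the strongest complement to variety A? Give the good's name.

Complements have ε < 0. The most negative value is -1.87 (variety D).

variety D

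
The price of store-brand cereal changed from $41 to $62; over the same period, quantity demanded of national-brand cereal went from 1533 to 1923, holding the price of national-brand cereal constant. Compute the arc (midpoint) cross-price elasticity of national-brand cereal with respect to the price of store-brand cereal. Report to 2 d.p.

0.55

ΔQ_A = 1923 − 1533 = 390; ΔP_B = 62 − 41 = 21.
Midpoints: Q̄_A = 1728.0, P̄_B = 51.50.
ε = (ΔQ_A/Q̄_A)/(ΔP_B/P̄_B) = (390/1728.0)/(21/51.50) ≈ 0.55.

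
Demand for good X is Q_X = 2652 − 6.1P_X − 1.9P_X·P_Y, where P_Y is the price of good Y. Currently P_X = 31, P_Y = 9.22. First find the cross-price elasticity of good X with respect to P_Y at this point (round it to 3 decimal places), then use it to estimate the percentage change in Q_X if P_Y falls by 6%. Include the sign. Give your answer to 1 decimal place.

1.7%

At P_X = 31, P_Y = 9.22: Q_X = 1919.842.
∂Q_X/∂P_Y = -1.9P_X = -58.9000.
ε = (∂Q_X/∂P_Y)(P_Y/Q_X) = -58.9000 × 9.22/1919.842 ≈ -0.283.
%ΔQ_X ≈ ε × %ΔP_Y = -0.283 × (-6%) = 1.7%.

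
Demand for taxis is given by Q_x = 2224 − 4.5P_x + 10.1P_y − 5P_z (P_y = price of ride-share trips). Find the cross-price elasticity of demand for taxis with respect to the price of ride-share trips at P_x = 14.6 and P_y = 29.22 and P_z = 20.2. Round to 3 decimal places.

0.125

At P_x = 14.6 and P_y = 29.22 and P_z = 20.2: Q_x = 2352.422.
∂Q_x/∂P_y = 10.1.
ε = (∂Q_x/∂P_y)(P_y/Q_x) = 10.1 × (29.22/2352.422) ≈ 0.125.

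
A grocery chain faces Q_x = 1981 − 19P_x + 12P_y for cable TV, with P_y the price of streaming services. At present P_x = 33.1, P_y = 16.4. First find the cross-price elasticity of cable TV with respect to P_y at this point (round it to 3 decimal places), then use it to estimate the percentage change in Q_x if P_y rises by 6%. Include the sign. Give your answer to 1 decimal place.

At P_x = 33.1, P_y = 16.4: Q_x = 1548.9.
∂Q_x/∂P_y = 12.
ε = (∂Q_x/∂P_y)(P_y/Q_x) = 12.0000 × 16.4/1548.9 ≈ 0.127.
%ΔQ_x ≈ ε × %ΔP_y = 0.127 × (6%) = 0.8%.

0.8%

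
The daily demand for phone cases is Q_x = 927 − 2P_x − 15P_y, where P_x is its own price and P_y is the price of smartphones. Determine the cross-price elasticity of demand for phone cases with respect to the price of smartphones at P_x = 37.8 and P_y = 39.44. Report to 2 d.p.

At P_x = 37.8 and P_y = 39.44: Q_x = 259.8.
∂Q_x/∂P_y = -15.
ε = (∂Q_x/∂P_y)(P_y/Q_x) = -15 × (39.44/259.8) ≈ -2.28.
Since ε < 0, phone cases and smartphones are complements.

-2.28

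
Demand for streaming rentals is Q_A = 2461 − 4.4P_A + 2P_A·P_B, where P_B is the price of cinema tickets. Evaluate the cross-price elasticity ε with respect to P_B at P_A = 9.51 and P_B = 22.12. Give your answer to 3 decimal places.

0.148

At P_A = 9.51 and P_B = 22.12: Q_A = 2839.878.
∂Q_A/∂P_B = 2P_A = 2(9.51) = 19.0200.
ε = (∂Q_A/∂P_B)(P_B/Q_A) = 19.0200 × (22.12/2839.878) ≈ 0.148.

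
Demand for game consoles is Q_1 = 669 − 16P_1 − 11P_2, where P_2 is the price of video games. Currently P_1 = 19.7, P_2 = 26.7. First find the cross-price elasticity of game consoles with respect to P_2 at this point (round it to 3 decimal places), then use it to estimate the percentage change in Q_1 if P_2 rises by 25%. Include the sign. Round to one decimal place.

At P_1 = 19.7, P_2 = 26.7: Q_1 = 60.1.
∂Q_1/∂P_2 = -11.
ε = (∂Q_1/∂P_2)(P_2/Q_1) = -11.0000 × 26.7/60.1 ≈ -4.887.
%ΔQ_1 ≈ ε × %ΔP_2 = -4.887 × (25%) = -122.2%.

-122.2%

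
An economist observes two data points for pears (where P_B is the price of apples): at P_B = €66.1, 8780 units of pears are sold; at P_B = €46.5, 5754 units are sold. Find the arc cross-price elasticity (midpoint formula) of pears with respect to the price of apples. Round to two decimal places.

ΔQ_A = 5754 − 8780 = -3026; ΔP_B = 46.5 − 66.1 = -19.6.
Midpoints: Q̄_A = 7267.0, P̄_B = 56.30.
ε = (ΔQ_A/Q̄_A)/(ΔP_B/P̄_B) = (-3026/7267.0)/(-19.6/56.30) ≈ 1.20.
ε > 0: pears and apples are substitutes.

1.20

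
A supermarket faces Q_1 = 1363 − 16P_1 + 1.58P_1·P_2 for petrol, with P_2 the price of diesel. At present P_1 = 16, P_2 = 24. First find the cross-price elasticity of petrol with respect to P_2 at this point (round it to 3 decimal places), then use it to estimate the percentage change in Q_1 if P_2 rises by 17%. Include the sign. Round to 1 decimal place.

6.0%

At P_1 = 16, P_2 = 24: Q_1 = 1713.72.
∂Q_1/∂P_2 = 1.58P_1 = 25.2800.
ε = (∂Q_1/∂P_2)(P_2/Q_1) = 25.2800 × 24/1713.72 ≈ 0.354.
%ΔQ_1 ≈ ε × %ΔP_2 = 0.354 × (17%) = 6.0%.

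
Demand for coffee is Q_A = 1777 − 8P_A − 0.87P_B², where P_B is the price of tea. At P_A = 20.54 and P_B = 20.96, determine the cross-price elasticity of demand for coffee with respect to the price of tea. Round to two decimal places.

At P_A = 20.54 and P_B = 20.96: Q_A = 1230.470.
∂Q_A/∂P_B = -1.74P_B = -1.74(20.96) = -36.4704.
ε = (∂Q_A/∂P_B)(P_B/Q_A) = -36.4704 × (20.96/1230.470) ≈ -0.62.
ε < 0: complements.

-0.62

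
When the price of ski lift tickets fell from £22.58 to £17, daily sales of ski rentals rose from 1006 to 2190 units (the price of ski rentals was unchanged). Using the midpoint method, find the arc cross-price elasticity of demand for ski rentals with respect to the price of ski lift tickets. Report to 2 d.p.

ΔQ_A = 2190 − 1006 = 1184; ΔP_B = 17 − 22.58 = -5.58.
Midpoints: Q̄_A = 1598.0, P̄_B = 19.79.
ε = (ΔQ_A/Q̄_A)/(ΔP_B/P̄_B) = (1184/1598.0)/(-5.58/19.79) ≈ -2.63.
ε < 0: ski rentals and ski lift tickets are complements.

-2.63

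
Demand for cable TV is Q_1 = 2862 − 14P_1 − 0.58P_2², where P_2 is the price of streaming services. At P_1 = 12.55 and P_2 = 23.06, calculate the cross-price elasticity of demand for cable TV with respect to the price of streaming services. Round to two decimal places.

-0.26

At P_1 = 12.55 and P_2 = 23.06: Q_1 = 2377.877.
∂Q_1/∂P_2 = -1.16P_2 = -1.16(23.06) = -26.7496.
ε = (∂Q_1/∂P_2)(P_2/Q_1) = -26.7496 × (23.06/2377.877) ≈ -0.26.
ε < 0: complements.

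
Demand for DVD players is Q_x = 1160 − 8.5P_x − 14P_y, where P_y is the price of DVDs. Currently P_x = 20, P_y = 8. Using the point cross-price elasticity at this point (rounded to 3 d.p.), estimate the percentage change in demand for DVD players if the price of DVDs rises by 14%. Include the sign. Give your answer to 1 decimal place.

-1.8%

At P_x = 20, P_y = 8: Q_x = 878.
∂Q_x/∂P_y = -14.
ε = (∂Q_x/∂P_y)(P_y/Q_x) = -14.0000 × 8/878 ≈ -0.128.
%ΔQ_x ≈ ε × %ΔP_y = -0.128 × (14%) = -1.8%.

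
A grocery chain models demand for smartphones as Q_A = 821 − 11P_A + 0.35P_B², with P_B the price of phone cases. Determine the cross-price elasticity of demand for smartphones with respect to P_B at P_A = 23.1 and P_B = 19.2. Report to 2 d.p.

At P_A = 23.1 and P_B = 19.2: Q_A = 695.924.
∂Q_A/∂P_B = 0.7P_B = 0.7(19.2) = 13.4400.
ε = (∂Q_A/∂P_B)(P_B/Q_A) = 13.4400 × (19.2/695.924) ≈ 0.37.
ε > 0: substitutes.

0.37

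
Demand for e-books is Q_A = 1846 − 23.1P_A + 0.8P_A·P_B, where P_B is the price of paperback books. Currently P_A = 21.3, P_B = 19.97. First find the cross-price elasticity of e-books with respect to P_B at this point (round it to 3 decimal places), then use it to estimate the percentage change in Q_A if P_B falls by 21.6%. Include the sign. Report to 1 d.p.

-4.3%

At P_A = 21.3, P_B = 19.97: Q_A = 1694.259.
∂Q_A/∂P_B = 0.8P_A = 17.0400.
ε = (∂Q_A/∂P_B)(P_B/Q_A) = 17.0400 × 19.97/1694.259 ≈ 0.201.
%ΔQ_A ≈ ε × %ΔP_B = 0.201 × (-21.6%) = -4.3%.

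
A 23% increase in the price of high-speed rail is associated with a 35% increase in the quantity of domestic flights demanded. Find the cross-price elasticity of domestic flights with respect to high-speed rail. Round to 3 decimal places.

1.522

ε = (%ΔQ of domestic flights) / (%ΔP of high-speed rail) = (35%) / (23%) ≈ 1.522.
Positive cross-price elasticity: substitutes.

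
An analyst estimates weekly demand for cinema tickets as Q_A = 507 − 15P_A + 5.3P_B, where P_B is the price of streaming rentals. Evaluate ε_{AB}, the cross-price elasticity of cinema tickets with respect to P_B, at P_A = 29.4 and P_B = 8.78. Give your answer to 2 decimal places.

At P_A = 29.4 and P_B = 8.78: Q_A = 112.534.
∂Q_A/∂P_B = 5.3.
ε = (∂Q_A/∂P_B)(P_B/Q_A) = 5.3 × (8.78/112.534) ≈ 0.41.
Since ε > 0, cinema tickets and streaming rentals are substitutes.

0.41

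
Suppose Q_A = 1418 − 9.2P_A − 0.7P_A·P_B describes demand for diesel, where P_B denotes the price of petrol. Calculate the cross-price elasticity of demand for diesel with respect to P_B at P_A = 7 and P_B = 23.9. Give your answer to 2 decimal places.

-0.09

At P_A = 7 and P_B = 23.9: Q_A = 1236.49.
∂Q_A/∂P_B = -0.7P_A = -0.7(7) = -4.9000.
ε = (∂Q_A/∂P_B)(P_B/Q_A) = -4.9000 × (23.9/1236.49) ≈ -0.09.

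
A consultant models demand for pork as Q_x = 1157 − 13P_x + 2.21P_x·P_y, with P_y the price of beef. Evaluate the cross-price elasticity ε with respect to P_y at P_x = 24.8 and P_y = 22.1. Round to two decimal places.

At P_x = 24.8 and P_y = 22.1: Q_x = 2045.857.
∂Q_x/∂P_y = 2.21P_x = 2.21(24.8) = 54.8080.
ε = (∂Q_x/∂P_y)(P_y/Q_x) = 54.8080 × (22.1/2045.857) ≈ 0.59.

0.59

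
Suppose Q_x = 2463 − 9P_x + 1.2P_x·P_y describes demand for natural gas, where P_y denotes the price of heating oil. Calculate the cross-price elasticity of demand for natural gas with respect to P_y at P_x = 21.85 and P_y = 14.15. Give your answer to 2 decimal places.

0.14

At P_x = 21.85 and P_y = 14.15: Q_x = 2637.363.
∂Q_x/∂P_y = 1.2P_x = 1.2(21.85) = 26.2200.
ε = (∂Q_x/∂P_y)(P_y/Q_x) = 26.2200 × (14.15/2637.363) ≈ 0.14.
ε > 0: substitutes.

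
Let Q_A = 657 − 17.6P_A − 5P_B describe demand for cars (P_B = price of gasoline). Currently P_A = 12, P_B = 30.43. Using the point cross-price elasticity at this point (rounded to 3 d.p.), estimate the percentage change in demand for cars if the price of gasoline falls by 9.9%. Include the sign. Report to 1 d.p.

5.1%

At P_A = 12, P_B = 30.43: Q_A = 293.65.
∂Q_A/∂P_B = -5.
ε = (∂Q_A/∂P_B)(P_B/Q_A) = -5.0000 × 30.43/293.65 ≈ -0.518.
%ΔQ_A ≈ ε × %ΔP_B = -0.518 × (-9.9%) = 5.1%.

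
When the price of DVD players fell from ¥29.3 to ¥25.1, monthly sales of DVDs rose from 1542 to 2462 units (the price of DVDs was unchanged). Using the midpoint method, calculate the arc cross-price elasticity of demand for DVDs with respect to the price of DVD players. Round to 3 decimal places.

ΔQ_A = 2462 − 1542 = 920; ΔP_B = 25.1 − 29.3 = -4.2.
Midpoints: Q̄_A = 2002.0, P̄_B = 27.20.
ε = (ΔQ_A/Q̄_A)/(ΔP_B/P̄_B) = (920/2002.0)/(-4.2/27.20) ≈ -2.976.

-2.976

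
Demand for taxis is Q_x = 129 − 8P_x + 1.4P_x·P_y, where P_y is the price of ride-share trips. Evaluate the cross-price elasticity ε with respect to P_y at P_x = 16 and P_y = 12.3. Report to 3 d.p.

0.996

At P_x = 16 and P_y = 12.3: Q_x = 276.52.
∂Q_x/∂P_y = 1.4P_x = 1.4(16) = 22.4000.
ε = (∂Q_x/∂P_y)(P_y/Q_x) = 22.4000 × (12.3/276.52) ≈ 0.996.
ε > 0: substitutes.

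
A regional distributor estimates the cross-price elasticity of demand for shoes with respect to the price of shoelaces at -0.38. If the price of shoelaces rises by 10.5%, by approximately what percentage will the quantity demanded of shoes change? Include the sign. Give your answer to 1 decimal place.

-4.0%

%ΔQ ≈ ε × %ΔP of shoelaces = -0.38 × (10.5%) = -4.0%.
Demand for shoes falls by about 4.0%.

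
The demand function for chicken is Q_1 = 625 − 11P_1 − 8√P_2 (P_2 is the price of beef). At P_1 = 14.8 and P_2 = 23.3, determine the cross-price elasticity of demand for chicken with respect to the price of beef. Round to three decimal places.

At P_1 = 14.8 and P_2 = 23.3: Q_1 = 423.584.
∂Q_1/∂P_2 = -8/(2√P_2) = -8/(2√23.3) = -0.8287.
ε = (∂Q_1/∂P_2)(P_2/Q_1) = -0.8287 × (23.3/423.584) ≈ -0.046.
ε < 0: complements.

-0.046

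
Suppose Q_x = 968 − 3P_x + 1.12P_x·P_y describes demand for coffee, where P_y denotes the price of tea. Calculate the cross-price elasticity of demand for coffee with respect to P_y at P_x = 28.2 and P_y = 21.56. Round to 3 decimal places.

At P_x = 28.2 and P_y = 21.56: Q_x = 1564.351.
∂Q_x/∂P_y = 1.12P_x = 1.12(28.2) = 31.5840.
ε = (∂Q_x/∂P_y)(P_y/Q_x) = 31.5840 × (21.56/1564.351) ≈ 0.435.
ε > 0: substitutes.

0.435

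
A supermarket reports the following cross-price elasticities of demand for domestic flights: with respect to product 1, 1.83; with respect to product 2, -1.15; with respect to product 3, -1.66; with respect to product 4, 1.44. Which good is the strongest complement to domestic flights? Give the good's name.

Complements have ε < 0. The most negative value is -1.66 (product 3).

product 3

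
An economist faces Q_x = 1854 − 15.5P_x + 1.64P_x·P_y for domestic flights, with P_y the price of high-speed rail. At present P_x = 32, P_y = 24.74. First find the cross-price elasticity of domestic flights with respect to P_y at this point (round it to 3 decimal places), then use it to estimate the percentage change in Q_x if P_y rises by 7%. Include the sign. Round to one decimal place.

At P_x = 32, P_y = 24.74: Q_x = 2656.355.
∂Q_x/∂P_y = 1.64P_x = 52.4800.
ε = (∂Q_x/∂P_y)(P_y/Q_x) = 52.4800 × 24.74/2656.355 ≈ 0.489.
%ΔQ_x ≈ ε × %ΔP_y = 0.489 × (7%) = 3.4%.

3.4%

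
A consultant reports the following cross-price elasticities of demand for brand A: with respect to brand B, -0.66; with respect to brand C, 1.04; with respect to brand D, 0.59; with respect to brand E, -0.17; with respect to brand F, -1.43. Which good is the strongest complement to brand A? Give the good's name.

Complements have ε < 0. The most negative value is -1.43 (brand F).

brand F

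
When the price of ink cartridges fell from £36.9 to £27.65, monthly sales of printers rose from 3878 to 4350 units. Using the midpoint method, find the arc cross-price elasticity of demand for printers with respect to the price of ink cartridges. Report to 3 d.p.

-0.400

ΔQ_A = 4350 − 3878 = 472; ΔP_B = 27.65 − 36.9 = -9.25.
Midpoints: Q̄_A = 4114.0, P̄_B = 32.27.
ε = (ΔQ_A/Q̄_A)/(ΔP_B/P̄_B) = (472/4114.0)/(-9.25/32.27) ≈ -0.400.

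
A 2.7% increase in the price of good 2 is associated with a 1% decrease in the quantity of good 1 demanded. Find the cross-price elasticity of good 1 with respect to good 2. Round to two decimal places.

-0.37

ε = (%ΔQ of good 1) / (%ΔP of good 2) = (-1%) / (2.7%) ≈ -0.37.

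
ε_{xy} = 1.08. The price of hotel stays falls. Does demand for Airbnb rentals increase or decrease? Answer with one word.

decrease

ε > 0 and the price of hotel stays falls, so the quantity of Airbnb rentals moves in the same direction: it decreases.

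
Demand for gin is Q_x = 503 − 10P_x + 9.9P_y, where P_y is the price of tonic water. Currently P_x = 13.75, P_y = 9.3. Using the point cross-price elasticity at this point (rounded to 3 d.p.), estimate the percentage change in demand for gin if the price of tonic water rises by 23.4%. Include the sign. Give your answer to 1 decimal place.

4.7%

At P_x = 13.75, P_y = 9.3: Q_x = 457.57.
∂Q_x/∂P_y = 9.9.
ε = (∂Q_x/∂P_y)(P_y/Q_x) = 9.9000 × 9.3/457.57 ≈ 0.201.
%ΔQ_x ≈ ε × %ΔP_y = 0.201 × (23.4%) = 4.7%.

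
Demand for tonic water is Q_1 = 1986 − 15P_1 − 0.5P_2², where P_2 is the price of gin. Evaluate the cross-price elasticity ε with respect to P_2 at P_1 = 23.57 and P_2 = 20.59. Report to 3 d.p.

-0.298

At P_1 = 23.57 and P_2 = 20.59: Q_1 = 1420.476.
∂Q_1/∂P_2 = -1P_2 = -1(20.59) = -20.5900.
ε = (∂Q_1/∂P_2)(P_2/Q_1) = -20.5900 × (20.59/1420.476) ≈ -0.298.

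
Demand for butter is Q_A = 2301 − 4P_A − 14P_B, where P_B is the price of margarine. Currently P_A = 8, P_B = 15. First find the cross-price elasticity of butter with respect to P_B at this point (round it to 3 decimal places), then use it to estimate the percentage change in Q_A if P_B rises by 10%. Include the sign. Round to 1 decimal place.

-1.0%

At P_A = 8, P_B = 15: Q_A = 2059.
∂Q_A/∂P_B = -14.
ε = (∂Q_A/∂P_B)(P_B/Q_A) = -14.0000 × 15/2059 ≈ -0.102.
%ΔQ_A ≈ ε × %ΔP_B = -0.102 × (10%) = -1.0%.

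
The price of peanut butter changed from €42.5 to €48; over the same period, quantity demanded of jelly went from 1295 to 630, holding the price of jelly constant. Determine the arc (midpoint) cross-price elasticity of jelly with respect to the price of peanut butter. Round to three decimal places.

ΔQ_A = 630 − 1295 = -665; ΔP_B = 48 − 42.5 = 5.5.
Midpoints: Q̄_A = 962.5, P̄_B = 45.25.
ε = (ΔQ_A/Q̄_A)/(ΔP_B/P̄_B) = (-665/962.5)/(5.5/45.25) ≈ -5.684.
ε < 0: jelly and peanut butter are complements.

-5.684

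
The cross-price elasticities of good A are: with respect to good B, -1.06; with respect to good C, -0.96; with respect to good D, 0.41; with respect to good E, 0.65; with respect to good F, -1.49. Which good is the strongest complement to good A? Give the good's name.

Complements have ε < 0. The most negative value is -1.49 (good F).

good F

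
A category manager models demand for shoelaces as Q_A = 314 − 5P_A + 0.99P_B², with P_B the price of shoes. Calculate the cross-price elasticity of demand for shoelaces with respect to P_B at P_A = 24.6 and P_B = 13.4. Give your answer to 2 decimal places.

0.96

At P_A = 24.6 and P_B = 13.4: Q_A = 368.764.
∂Q_A/∂P_B = 1.98P_B = 1.98(13.4) = 26.5320.
ε = (∂Q_A/∂P_B)(P_B/Q_A) = 26.5320 × (13.4/368.764) ≈ 0.96.
ε > 0: substitutes.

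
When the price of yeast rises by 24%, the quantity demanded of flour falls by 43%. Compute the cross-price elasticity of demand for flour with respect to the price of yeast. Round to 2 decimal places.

-1.79

ε = (%ΔQ of flour) / (%ΔP of yeast) = (-43%) / (24%) ≈ -1.79.
Negative cross-price elasticity: complements.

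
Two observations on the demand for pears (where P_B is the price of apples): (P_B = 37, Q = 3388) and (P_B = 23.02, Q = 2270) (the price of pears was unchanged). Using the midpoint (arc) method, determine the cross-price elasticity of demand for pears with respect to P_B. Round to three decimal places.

0.848

ΔQ_A = 2270 − 3388 = -1118; ΔP_B = 23.02 − 37 = -13.98.
Midpoints: Q̄_A = 2829.0, P̄_B = 30.01.
ε = (ΔQ_A/Q̄_A)/(ΔP_B/P̄_B) = (-1118/2829.0)/(-13.98/30.01) ≈ 0.848.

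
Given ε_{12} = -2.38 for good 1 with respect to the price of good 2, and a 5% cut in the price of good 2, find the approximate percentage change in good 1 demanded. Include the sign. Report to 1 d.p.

%ΔQ ≈ ε × %ΔP of good 2 = -2.38 × (-5%) = 11.9%.

11.9%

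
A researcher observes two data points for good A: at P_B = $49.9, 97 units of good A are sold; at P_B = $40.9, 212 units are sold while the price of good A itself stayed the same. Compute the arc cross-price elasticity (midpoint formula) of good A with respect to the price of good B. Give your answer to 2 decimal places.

-3.75

ΔQ_A = 212 − 97 = 115; ΔP_B = 40.9 − 49.9 = -9.
Midpoints: Q̄_A = 154.5, P̄_B = 45.40.
ε = (ΔQ_A/Q̄_A)/(ΔP_B/P̄_B) = (115/154.5)/(-9/45.40) ≈ -3.75.
ε < 0: good A and good B are complements.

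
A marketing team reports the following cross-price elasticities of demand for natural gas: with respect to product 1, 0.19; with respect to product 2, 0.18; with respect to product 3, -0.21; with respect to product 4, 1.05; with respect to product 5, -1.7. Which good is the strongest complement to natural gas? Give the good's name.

Complements have ε < 0. The most negative value is -1.7 (product 5).

product 5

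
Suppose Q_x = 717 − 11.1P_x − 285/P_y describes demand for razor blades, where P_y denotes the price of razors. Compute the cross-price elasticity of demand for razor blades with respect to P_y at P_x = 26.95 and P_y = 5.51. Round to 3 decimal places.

At P_x = 26.95 and P_y = 5.51: Q_x = 366.131.
∂Q_x/∂P_y = 285/P_y² = 9.3873.
ε = (∂Q_x/∂P_y)(P_y/Q_x) = 9.3873 × (5.51/366.131) ≈ 0.141.

0.141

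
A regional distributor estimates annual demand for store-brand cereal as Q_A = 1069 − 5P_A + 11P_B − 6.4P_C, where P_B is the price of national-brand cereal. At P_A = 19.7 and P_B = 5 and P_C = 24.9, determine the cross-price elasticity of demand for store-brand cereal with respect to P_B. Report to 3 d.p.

0.064

At P_A = 19.7 and P_B = 5 and P_C = 24.9: Q_A = 866.14.
∂Q_A/∂P_B = 11.
ε = (∂Q_A/∂P_B)(P_B/Q_A) = 11 × (5/866.14) ≈ 0.064.
Since ε > 0, store-brand cereal and national-brand cereal are substitutes.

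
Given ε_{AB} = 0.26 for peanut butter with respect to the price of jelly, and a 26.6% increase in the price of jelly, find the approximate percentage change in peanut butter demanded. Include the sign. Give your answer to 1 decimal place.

%ΔQ ≈ ε × %ΔP of jelly = 0.26 × (26.6%) = 6.9%.
Demand for peanut butter rises by about 6.9%.

6.9%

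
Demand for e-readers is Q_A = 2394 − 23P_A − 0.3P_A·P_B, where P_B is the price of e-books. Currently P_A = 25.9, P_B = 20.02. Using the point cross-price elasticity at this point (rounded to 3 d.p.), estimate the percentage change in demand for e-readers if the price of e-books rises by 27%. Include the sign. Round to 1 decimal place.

-2.6%

At P_A = 25.9, P_B = 20.02: Q_A = 1642.745.
∂Q_A/∂P_B = -0.3P_A = -7.7700.
ε = (∂Q_A/∂P_B)(P_B/Q_A) = -7.7700 × 20.02/1642.745 ≈ -0.095.
%ΔQ_A ≈ ε × %ΔP_B = -0.095 × (27%) = -2.6%.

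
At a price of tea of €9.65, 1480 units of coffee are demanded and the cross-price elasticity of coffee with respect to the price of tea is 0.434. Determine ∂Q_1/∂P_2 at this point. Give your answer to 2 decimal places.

ε = (∂Q_1/∂P_2)·(P_2/Q_1) ⇒ ∂Q_1/∂P_2 = ε·Q_1/P_2 = 0.434 × 1480/9.65 ≈ 66.56.

66.56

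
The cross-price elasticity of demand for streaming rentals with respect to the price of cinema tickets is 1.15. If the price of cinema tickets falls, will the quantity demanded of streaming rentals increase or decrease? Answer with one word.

ε > 0 and the price of cinema tickets falls, so the quantity of streaming rentals moves in the same direction: it decreases.

decrease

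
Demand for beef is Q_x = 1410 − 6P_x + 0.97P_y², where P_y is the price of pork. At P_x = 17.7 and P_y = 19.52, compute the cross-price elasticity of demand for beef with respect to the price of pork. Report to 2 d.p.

0.44

At P_x = 17.7 and P_y = 19.52: Q_x = 1673.399.
∂Q_x/∂P_y = 1.94P_y = 1.94(19.52) = 37.8688.
ε = (∂Q_x/∂P_y)(P_y/Q_x) = 37.8688 × (19.52/1673.399) ≈ 0.44.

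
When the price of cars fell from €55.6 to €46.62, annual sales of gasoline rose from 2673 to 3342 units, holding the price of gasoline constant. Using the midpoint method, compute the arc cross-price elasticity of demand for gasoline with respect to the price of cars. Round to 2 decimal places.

ΔQ_A = 3342 − 2673 = 669; ΔP_B = 46.62 − 55.6 = -8.98.
Midpoints: Q̄_A = 3007.5, P̄_B = 51.11.
ε = (ΔQ_A/Q̄_A)/(ΔP_B/P̄_B) = (669/3007.5)/(-8.98/51.11) ≈ -1.27.
ε < 0: gasoline and cars are complements.

-1.27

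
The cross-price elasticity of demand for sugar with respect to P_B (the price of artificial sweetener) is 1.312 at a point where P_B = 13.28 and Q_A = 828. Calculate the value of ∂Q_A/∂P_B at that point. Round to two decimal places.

81.80

ε = (∂Q_A/∂P_B)·(P_B/Q_A) ⇒ ∂Q_A/∂P_B = ε·Q_A/P_B = 1.312 × 828/13.28 ≈ 81.80.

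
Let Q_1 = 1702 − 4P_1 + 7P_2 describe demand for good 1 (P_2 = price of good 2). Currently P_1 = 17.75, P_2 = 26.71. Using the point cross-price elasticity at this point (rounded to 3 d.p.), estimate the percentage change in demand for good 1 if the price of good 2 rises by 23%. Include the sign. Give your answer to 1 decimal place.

2.4%

At P_1 = 17.75, P_2 = 26.71: Q_1 = 1817.97.
∂Q_1/∂P_2 = 7.
ε = (∂Q_1/∂P_2)(P_2/Q_1) = 7.0000 × 26.71/1817.97 ≈ 0.103.
%ΔQ_1 ≈ ε × %ΔP_2 = 0.103 × (23%) = 2.4%.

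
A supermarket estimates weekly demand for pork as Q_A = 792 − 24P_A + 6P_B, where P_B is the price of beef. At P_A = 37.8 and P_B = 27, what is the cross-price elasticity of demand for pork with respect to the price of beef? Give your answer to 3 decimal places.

At P_A = 37.8 and P_B = 27: Q_A = 46.8.
∂Q_A/∂P_B = 6.
ε = (∂Q_A/∂P_B)(P_B/Q_A) = 6 × (27/46.8) ≈ 3.462.
Since ε > 0, pork and beef are substitutes.

3.462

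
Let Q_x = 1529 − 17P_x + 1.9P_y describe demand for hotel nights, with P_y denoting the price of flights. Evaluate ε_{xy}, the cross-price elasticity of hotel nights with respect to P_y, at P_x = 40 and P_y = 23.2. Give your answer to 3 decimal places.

0.049

At P_x = 40 and P_y = 23.2: Q_x = 893.08.
∂Q_x/∂P_y = 1.9.
ε = (∂Q_x/∂P_y)(P_y/Q_x) = 1.9 × (23.2/893.08) ≈ 0.049.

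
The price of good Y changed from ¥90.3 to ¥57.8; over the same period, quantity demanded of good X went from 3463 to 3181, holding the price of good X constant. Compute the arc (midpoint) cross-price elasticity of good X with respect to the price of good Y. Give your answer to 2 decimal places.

0.19

ΔQ_X = 3181 − 3463 = -282; ΔP_Y = 57.8 − 90.3 = -32.5.
Midpoints: Q̄_X = 3322.0, P̄_Y = 74.05.
ε = (ΔQ_X/Q̄_X)/(ΔP_Y/P̄_Y) = (-282/3322.0)/(-32.5/74.05) ≈ 0.19.
ε > 0: good X and good Y are substitutes.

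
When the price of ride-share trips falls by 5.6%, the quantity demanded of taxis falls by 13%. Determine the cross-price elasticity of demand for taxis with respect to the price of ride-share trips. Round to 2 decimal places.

ε = (%ΔQ of taxis) / (%ΔP of ride-share trips) = (-13%) / (-5.6%) ≈ 2.32.
Positive cross-price elasticity: substitutes.

2.32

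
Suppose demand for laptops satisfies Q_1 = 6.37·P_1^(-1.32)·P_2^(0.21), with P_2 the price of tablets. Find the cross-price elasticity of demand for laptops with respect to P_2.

In a log-linear (constant-elasticity) demand function, the coefficient on the exponent of P_2 is the cross-price elasticity.
ε = 0.21. Positive, so laptops and tablets are substitutes.

0.21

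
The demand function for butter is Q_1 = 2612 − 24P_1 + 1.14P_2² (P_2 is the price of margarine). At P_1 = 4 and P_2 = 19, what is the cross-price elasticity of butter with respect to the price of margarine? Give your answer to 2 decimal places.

0.28

At P_1 = 4 and P_2 = 19: Q_1 = 2927.54.
∂Q_1/∂P_2 = 2.28P_2 = 2.28(19) = 43.3200.
ε = (∂Q_1/∂P_2)(P_2/Q_1) = 43.3200 × (19/2927.54) ≈ 0.28.
ε > 0: substitutes.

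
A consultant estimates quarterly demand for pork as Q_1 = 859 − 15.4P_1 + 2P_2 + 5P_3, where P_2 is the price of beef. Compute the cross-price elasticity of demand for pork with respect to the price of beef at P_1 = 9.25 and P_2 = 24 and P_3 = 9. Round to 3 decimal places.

At P_1 = 9.25 and P_2 = 24 and P_3 = 9: Q_1 = 809.55.
∂Q_1/∂P_2 = 2.
ε = (∂Q_1/∂P_2)(P_2/Q_1) = 2 × (24/809.55) ≈ 0.059.
Since ε > 0, pork and beef are substitutes.

0.059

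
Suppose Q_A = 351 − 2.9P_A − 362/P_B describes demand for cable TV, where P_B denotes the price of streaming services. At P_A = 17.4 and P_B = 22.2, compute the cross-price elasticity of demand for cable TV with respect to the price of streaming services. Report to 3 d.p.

At P_A = 17.4 and P_B = 22.2: Q_A = 284.234.
∂Q_A/∂P_B = 362/P_B² = 0.7345.
ε = (∂Q_A/∂P_B)(P_B/Q_A) = 0.7345 × (22.2/284.234) ≈ 0.057.

0.057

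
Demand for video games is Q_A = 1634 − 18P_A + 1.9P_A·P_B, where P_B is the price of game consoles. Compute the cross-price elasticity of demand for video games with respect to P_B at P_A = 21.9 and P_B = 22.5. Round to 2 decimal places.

0.43

At P_A = 21.9 and P_B = 22.5: Q_A = 2176.025.
∂Q_A/∂P_B = 1.9P_A = 1.9(21.9) = 41.6100.
ε = (∂Q_A/∂P_B)(P_B/Q_A) = 41.6100 × (22.5/2176.025) ≈ 0.43.
ε > 0: substitutes.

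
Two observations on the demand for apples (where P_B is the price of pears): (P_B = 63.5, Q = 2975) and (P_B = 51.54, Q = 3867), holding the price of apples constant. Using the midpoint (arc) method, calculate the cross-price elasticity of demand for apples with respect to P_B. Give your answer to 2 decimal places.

ΔQ_A = 3867 − 2975 = 892; ΔP_B = 51.54 − 63.5 = -11.96.
Midpoints: Q̄_A = 3421.0, P̄_B = 57.52.
ε = (ΔQ_A/Q̄_A)/(ΔP_B/P̄_B) = (892/3421.0)/(-11.96/57.52) ≈ -1.25.
ε < 0: apples and pears are complements.

-1.25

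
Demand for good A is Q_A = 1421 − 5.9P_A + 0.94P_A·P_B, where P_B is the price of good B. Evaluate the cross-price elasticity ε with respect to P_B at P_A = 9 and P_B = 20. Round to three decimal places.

At P_A = 9 and P_B = 20: Q_A = 1537.1.
∂Q_A/∂P_B = 0.94P_A = 0.94(9) = 8.4600.
ε = (∂Q_A/∂P_B)(P_B/Q_A) = 8.4600 × (20/1537.1) ≈ 0.110.

0.110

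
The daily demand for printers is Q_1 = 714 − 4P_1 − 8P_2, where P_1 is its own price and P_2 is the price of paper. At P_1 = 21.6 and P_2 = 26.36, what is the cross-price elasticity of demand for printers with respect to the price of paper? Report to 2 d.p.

-0.51

At P_1 = 21.6 and P_2 = 26.36: Q_1 = 416.72.
∂Q_1/∂P_2 = -8.
ε = (∂Q_1/∂P_2)(P_2/Q_1) = -8 × (26.36/416.72) ≈ -0.51.
Since ε < 0, printers and paper are complements.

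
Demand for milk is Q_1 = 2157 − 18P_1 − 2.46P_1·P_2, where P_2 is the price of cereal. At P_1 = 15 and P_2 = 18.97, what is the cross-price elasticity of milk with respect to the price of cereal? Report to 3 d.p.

-0.590

At P_1 = 15 and P_2 = 18.97: Q_1 = 1187.007.
∂Q_1/∂P_2 = -2.46P_1 = -2.46(15) = -36.9000.
ε = (∂Q_1/∂P_2)(P_2/Q_1) = -36.9000 × (18.97/1187.007) ≈ -0.590.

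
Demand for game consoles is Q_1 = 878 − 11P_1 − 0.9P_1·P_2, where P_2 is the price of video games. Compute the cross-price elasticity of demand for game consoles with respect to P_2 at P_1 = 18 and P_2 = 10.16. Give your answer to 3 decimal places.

At P_1 = 18 and P_2 = 10.16: Q_1 = 515.408.
∂Q_1/∂P_2 = -0.9P_1 = -0.9(18) = -16.2000.
ε = (∂Q_1/∂P_2)(P_2/Q_1) = -16.2000 × (10.16/515.408) ≈ -0.319.
ε < 0: complements.

-0.319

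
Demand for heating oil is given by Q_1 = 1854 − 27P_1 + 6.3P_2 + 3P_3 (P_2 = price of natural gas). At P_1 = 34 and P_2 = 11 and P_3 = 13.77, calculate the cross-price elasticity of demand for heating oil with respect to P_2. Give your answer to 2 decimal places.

At P_1 = 34 and P_2 = 11 and P_3 = 13.77: Q_1 = 1046.61.
∂Q_1/∂P_2 = 6.3.
ε = (∂Q_1/∂P_2)(P_2/Q_1) = 6.3 × (11/1046.61) ≈ 0.07.
Since ε > 0, heating oil and natural gas are substitutes.

0.07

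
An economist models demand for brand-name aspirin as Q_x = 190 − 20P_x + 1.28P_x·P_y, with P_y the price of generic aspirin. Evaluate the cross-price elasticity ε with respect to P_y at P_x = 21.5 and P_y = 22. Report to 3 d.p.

At P_x = 21.5 and P_y = 22: Q_x = 365.44.
∂Q_x/∂P_y = 1.28P_x = 1.28(21.5) = 27.5200.
ε = (∂Q_x/∂P_y)(P_y/Q_x) = 27.5200 × (22/365.44) ≈ 1.657.

1.657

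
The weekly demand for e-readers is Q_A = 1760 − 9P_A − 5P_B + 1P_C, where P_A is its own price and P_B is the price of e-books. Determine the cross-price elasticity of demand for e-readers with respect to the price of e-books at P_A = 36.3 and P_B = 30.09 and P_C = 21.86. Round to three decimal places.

At P_A = 36.3 and P_B = 30.09 and P_C = 21.86: Q_A = 1304.71.
∂Q_A/∂P_B = -5.
ε = (∂Q_A/∂P_B)(P_B/Q_A) = -5 × (30.09/1304.71) ≈ -0.115.

-0.115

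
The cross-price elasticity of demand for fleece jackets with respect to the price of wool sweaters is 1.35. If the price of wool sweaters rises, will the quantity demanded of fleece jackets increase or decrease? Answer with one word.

increase

ε > 0 and the price of wool sweaters rises, so the quantity of fleece jackets moves in the same direction: it increases.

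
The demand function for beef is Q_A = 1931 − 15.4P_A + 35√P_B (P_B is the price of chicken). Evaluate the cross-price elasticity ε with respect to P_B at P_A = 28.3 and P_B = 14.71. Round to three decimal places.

At P_A = 28.3 and P_B = 14.71: Q_A = 1629.418.
∂Q_A/∂P_B = 35/(2√P_B) = 35/(2√14.71) = 4.5628.
ε = (∂Q_A/∂P_B)(P_B/Q_A) = 4.5628 × (14.71/1629.418) ≈ 0.041.

0.041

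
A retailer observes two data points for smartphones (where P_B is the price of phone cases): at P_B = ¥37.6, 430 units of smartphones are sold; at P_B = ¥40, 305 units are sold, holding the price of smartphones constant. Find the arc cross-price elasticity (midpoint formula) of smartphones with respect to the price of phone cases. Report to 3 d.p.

ΔQ_A = 305 − 430 = -125; ΔP_B = 40 − 37.6 = 2.4.
Midpoints: Q̄_A = 367.5, P̄_B = 38.80.
ε = (ΔQ_A/Q̄_A)/(ΔP_B/P̄_B) = (-125/367.5)/(2.4/38.80) ≈ -5.499.

-5.499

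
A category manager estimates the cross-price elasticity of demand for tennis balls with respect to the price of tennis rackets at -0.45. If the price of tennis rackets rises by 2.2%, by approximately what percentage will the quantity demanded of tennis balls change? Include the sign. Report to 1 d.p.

%ΔQ ≈ ε × %ΔP of tennis rackets = -0.45 × (2.2%) = -1.0%.
Demand for tennis balls falls by about 1.0%.

-1.0%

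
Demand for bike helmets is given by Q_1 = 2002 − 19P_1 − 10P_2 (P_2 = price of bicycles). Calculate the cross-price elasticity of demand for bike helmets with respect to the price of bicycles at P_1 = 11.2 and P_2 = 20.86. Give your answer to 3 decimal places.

-0.132

At P_1 = 11.2 and P_2 = 20.86: Q_1 = 1580.6.
∂Q_1/∂P_2 = -10.
ε = (∂Q_1/∂P_2)(P_2/Q_1) = -10 × (20.86/1580.6) ≈ -0.132.
Since ε < 0, bike helmets and bicycles are complements.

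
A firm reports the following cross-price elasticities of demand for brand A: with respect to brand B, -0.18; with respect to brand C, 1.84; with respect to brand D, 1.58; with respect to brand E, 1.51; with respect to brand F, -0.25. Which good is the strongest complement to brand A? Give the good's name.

Complements have ε < 0. The most negative value is -0.25 (brand F).

brand F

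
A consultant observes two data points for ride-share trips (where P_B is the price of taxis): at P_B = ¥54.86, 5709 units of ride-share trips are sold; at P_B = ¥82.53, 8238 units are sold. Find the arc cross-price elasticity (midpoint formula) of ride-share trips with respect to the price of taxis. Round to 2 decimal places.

ΔQ_A = 8238 − 5709 = 2529; ΔP_B = 82.53 − 54.86 = 27.67.
Midpoints: Q̄_A = 6973.5, P̄_B = 68.69.
ε = (ΔQ_A/Q̄_A)/(ΔP_B/P̄_B) = (2529/6973.5)/(27.67/68.69) ≈ 0.90.
ε > 0: ride-share trips and taxis are substitutes.

0.90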